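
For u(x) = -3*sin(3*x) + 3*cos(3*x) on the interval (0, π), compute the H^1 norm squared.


||u||_{H^1(0,π)}^2 = 90*π

u'(x) = -9*sin(3*x) - 9*cos(3*x).
Expand u² and (u')² and integrate term by term on (0, π), using: for integers n ≥ 1, ∫_0^π sin²(nx) dx = ∫_0^π cos²(nx) dx = π/2; for n ≠ n', ∫_0^π sin(nx)sin(n'x) dx = ∫_0^π cos(nx)cos(n'x) dx = 0; and by product-to-sum, ∫_0^π sin(nx)cos(n'x) dx = ½∫_0^π [sin((n+n')x) + sin((n−n')x)] dx, which is 0 when n+n' is even and 2n/(n²−n'²) when n+n' is odd (it need not vanish on (0, π)).
  u² squared terms: (-3)²·∫sin(3x)² dx = 9·π/2 = 9*π/2;  (3)²·∫cos(3x)² dx = 9·π/2 = 9*π/2.
  u² cross terms: 2·(-3)·(3)·∫sin(3x)·cos(3x) dx = -18·(0) = 0.
  So ∫_0^π u² dx = 9*π/2 + 9*π/2 + 0 = 9*π.
  (u')² squared terms: (-9)²·∫cos(3x)² dx = 81·π/2 = 81*π/2;  (-9)²·∫sin(3x)² dx = 81·π/2 = 81*π/2.
  (u')² cross terms: 2·(-9)·(-9)·∫cos(3x)·sin(3x) dx = 162·(0) = 0.
  So ∫_0^π (u')² dx = 81*π/2 + 81*π/2 + 0 = 81*π.
||u||_{H^1}^2 = (9*π) + (81*π) = 90*π.


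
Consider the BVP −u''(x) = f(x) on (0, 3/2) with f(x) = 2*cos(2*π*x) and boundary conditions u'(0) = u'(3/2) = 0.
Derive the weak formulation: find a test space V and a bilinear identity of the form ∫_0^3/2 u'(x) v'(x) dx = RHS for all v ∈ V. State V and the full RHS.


V = H^1(0, 3/2) (no boundary constraint on v; u is determined up to an additive constant); weak form: ∫_0^3/2 u'v' dx = ∫_0^3/2 (2*cos(2*π*x)) v dx for all v ∈ V.

Multiply both sides by a test function v and integrate from 0 to 3/2:
  ∫_0^3/2 −u''(x) v(x) dx = ∫_0^3/2 f(x) v(x) dx.
Integrate the LHS by parts once:
  ∫_0^3/2 −u'' v dx = −[u'(x) v(x)]_0^3/2 + ∫_0^3/2 u'(x) v'(x) dx.
Thus ∫_0^3/2 u'(x) v'(x) dx = ∫_0^3/2 f(x) v(x) dx + [u'(x) v(x)]_0^3/2.
Choose V so that boundary terms are either known or forced to vanish.
u has homogeneous Neumann: u'(0) = u'(3/2) = 0. So [u' v]_0^3/2 = 0·v(3/2) − 0·v(0) = 0 for any v; take V = H^1(0, 3/2).
Weak formulation: find u (satisfying any essential BC) such that ∫_0^3/2 u'(x) v'(x) dx = ∫_0^3/2 f v dx for all v ∈ V (homogeneous Neumann, so boundary terms vanish).
Substituting f(x) = 2*cos(2*π*x), the right-hand side is ∫_0^3/2 (2*cos(2*π*x)) v dx.
Compatibility check (pure Neumann): taking v ≡ 1 ∈ V gives 0 = ∫_0^3/2 f dx + (0) − (0), i.e. ∫_0^3/2 f dx must equal u'(0) − u'(3/2) = 0. Indeed ∫_0^3/2 (2*cos(2*π*x)) dx = 0, so the data are compatible. The solution is then unique only up to an additive constant (fix it e.g. by requiring ∫_0^3/2 u dx = 0).


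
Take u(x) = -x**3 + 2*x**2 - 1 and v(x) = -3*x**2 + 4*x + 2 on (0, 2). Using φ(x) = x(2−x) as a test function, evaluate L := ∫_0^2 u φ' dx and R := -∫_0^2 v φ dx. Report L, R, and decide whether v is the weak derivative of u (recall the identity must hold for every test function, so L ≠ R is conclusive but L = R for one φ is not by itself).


LHS = -8/15, RHS = -16/5. No, v is not the weak derivative of u.

u(x) = -x**3 + 2*x**2 - 1, classical derivative u'(x) = -3*x**2 + 4*x.
φ(x) = x(2−x), so φ'(x) = 2 - 2*x.
Note φ(0) = φ(2) = 0, so the boundary term u·φ vanishes.
LHS = ∫_0^2 u(x) φ'(x) dx = ∫_0^2 (2*x^4 - 6*x^3 + 4*x^2 + 2*x - 2) dx. Term by term:
  ∫_0^2 2*x^4 dx = 64/5;  ∫_0^2 -6*x^3 dx = -24;  ∫_0^2 4*x^2 dx = 32/3;
  ∫_0^2 2*x dx = 4;  ∫_0^2 -2 dx = -4.
Sum: 64/5 − 24 + 32/3 + 4 − 4 = -8/15.
So LHS = -8/15.
∫_0^2 v(x) φ(x) dx = ∫_0^2 (3*x^4 - 10*x^3 + 6*x^2 + 4*x) dx. Term by term:
  ∫_0^2 3*x^4 dx = 96/5;  ∫_0^2 -10*x^3 dx = -40;  ∫_0^2 6*x^2 dx = 16;
  ∫_0^2 4*x dx = 8.
Sum: 96/5 − 40 + 16 + 8 = 16/5.
So RHS = -∫_0^2 v(x) φ(x) dx = -16/5.
LHS − RHS = 8/3 ≠ 0, so the identity fails.
(For a valid weak derivative the identity must hold for EVERY test function, in particular this one. The failure shows v is NOT the weak derivative of u.)
Correct weak derivative would be u'(x) = -3*x**2 + 4*x.


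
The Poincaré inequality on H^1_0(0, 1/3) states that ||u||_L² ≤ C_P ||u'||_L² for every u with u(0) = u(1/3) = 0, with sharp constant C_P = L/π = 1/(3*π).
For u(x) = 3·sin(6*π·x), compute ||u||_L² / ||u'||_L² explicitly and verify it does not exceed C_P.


||u||_L² / ||u'||_L² = 1/(6*π) < C_P = 1/(3*π).

u(x) = 3·sin(6*π·x), so u'(x) = 18*π*cos(6*π*x).
Writing u(x) = A·sin(kπx/L) with A = 3 and k = 2, use ∫_0^L sin²(kπx/L) dx = L/2 and ∫_0^L cos²(kπx/L) dx = L/2.
u² = 9·sin²(6*π·x) and (u')² = 324*π^2·cos²(6*π·x), and each of sin², cos² integrates to L/2 = 1/6 over (0, 1/3).
∫_0^1/3 u² dx = 3/2, so ||u||_L² = sqrt(6)/2.
∫_0^1/3 (u')² dx = 54*π^2, so ||u'||_L² = 3*sqrt(6)*π.
Ratio ||u||_L² / ||u'||_L² = 1/(6*π).
Sharp Poincaré constant on H^1_0(0, 1/3) is C_P = L/π = 1/(3*π), achieved by sin(3*π·x).
This is the k = 2 harmonic; the ratio L/(kπ) is strictly less than C_P = L/π, consistent with the sharp inequality ||u||_L² ≤ C_P ||u'||_L².


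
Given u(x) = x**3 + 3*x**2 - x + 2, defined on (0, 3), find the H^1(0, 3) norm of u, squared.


||u||_{H^1}^2 = 198627/70

The H^1 norm (squared) on an interval (0, L) is
  ||u||_{H^1}^2 = ∫_0^L u(x)^2 dx + ∫_0^L u'(x)^2 dx.
Compute u'(x) = 3*x**2 + 6*x - 1.
Then u(x)^2 = x**6 + 6*x**5 + 7*x**4 - 2*x**3 + 13*x**2 - 4*x + 4 and u'(x)^2 = 9*x**4 + 36*x**3 + 30*x**2 - 12*x + 1.
Integrate each monomial from 0 to 3 using ∫_0^3 c·x^n dx = c·3^(n+1)/(n+1):
  ∫_0^3 u(x)^2 dx = ∫_0^3 (x^6 + 6*x^5 + 7*x^4 - 2*x^3 + 13*x^2 - 4*x + 4) dx. Term by term:
    ∫_0^3 x^6 dx = 2187/7;  ∫_0^3 6*x^5 dx = 729;  ∫_0^3 7*x^4 dx = 1701/5;
    ∫_0^3 -2*x^3 dx = -81/2;  ∫_0^3 13*x^2 dx = 117;  ∫_0^3 -4*x dx = -18;
    ∫_0^3 4 dx = 12.
  Sum: 2187/7 + 729 + 1701/5 − 81/2 + 117 − 18 + 12 = 101649/70.
  ∫_0^3 u'(x)^2 dx = ∫_0^3 (9*x^4 + 36*x^3 + 30*x^2 - 12*x + 1) dx. Term by term:
    ∫_0^3 9*x^4 dx = 2187/5;  ∫_0^3 36*x^3 dx = 729;  ∫_0^3 30*x^2 dx = 270;
    ∫_0^3 -12*x dx = -54;  ∫_0^3 1 dx = 3.
  Sum: 2187/5 + 729 + 270 − 54 + 3 = 6927/5.
Adding: ||u||_{H^1}^2 = 101649/70 + 6927/5 = 198627/70.


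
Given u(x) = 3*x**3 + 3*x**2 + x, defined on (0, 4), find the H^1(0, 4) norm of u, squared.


||u||_{H^1}^2 = 6466244/105

The H^1 norm (squared) on an interval (0, L) is
  ||u||_{H^1}^2 = ∫_0^L u(x)^2 dx + ∫_0^L u'(x)^2 dx.
Compute u'(x) = 9*x**2 + 6*x + 1.
Then u(x)^2 = 9*x**6 + 18*x**5 + 15*x**4 + 6*x**3 + x**2 and u'(x)^2 = 81*x**4 + 108*x**3 + 54*x**2 + 12*x + 1.
Integrate each monomial from 0 to 4 using ∫_0^4 c·x^n dx = c·4^(n+1)/(n+1):
  ∫_0^4 u(x)^2 dx = ∫_0^4 (9*x^6 + 18*x^5 + 15*x^4 + 6*x^3 + x^2) dx. Term by term:
    ∫_0^4 9*x^6 dx = 147456/7;  ∫_0^4 18*x^5 dx = 12288;  ∫_0^4 15*x^4 dx = 3072;
    ∫_0^4 6*x^3 dx = 384;  ∫_0^4 x^2 dx = 64/3.
  Sum: 147456/7 + 12288 + 3072 + 384 + 64/3 = 773440/21.
  ∫_0^4 u'(x)^2 dx = ∫_0^4 (81*x^4 + 108*x^3 + 54*x^2 + 12*x + 1) dx. Term by term:
    ∫_0^4 81*x^4 dx = 82944/5;  ∫_0^4 108*x^3 dx = 6912;  ∫_0^4 54*x^2 dx = 1152;
    ∫_0^4 12*x dx = 96;  ∫_0^4 1 dx = 4.
  Sum: 82944/5 + 6912 + 1152 + 96 + 4 = 123764/5.
Adding: ||u||_{H^1}^2 = 773440/21 + 123764/5 = 6466244/105.


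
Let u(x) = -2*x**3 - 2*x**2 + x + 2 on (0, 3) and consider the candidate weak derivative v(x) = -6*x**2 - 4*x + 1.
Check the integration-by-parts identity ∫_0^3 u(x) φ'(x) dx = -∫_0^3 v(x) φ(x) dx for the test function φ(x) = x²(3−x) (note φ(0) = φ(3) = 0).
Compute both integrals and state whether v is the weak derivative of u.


LHS = 3753/20, RHS = 3753/20. Yes, v = u' weakly.

u(x) = -2*x**3 - 2*x**2 + x + 2, classical derivative u'(x) = -6*x**2 - 4*x + 1.
φ(x) = x²(3−x), so φ'(x) = 3*x*(2 - x).
Note φ(0) = φ(3) = 0, so the boundary term u·φ vanishes.
LHS = ∫_0^3 u(x) φ'(x) dx = ∫_0^3 (6*x^5 - 6*x^4 - 15*x^3 + 12*x) dx. Term by term:
  ∫_0^3 6*x^5 dx = 729;  ∫_0^3 -6*x^4 dx = -1458/5;  ∫_0^3 -15*x^3 dx = -1215/4;
  ∫_0^3 12*x dx = 54.
Sum: 729 − 1458/5 − 1215/4 + 54 = 3753/20.
So LHS = 3753/20.
∫_0^3 v(x) φ(x) dx = ∫_0^3 (6*x^5 - 14*x^4 - 13*x^3 + 3*x^2) dx. Term by term:
  ∫_0^3 6*x^5 dx = 729;  ∫_0^3 -14*x^4 dx = -3402/5;  ∫_0^3 -13*x^3 dx = -1053/4;
  ∫_0^3 3*x^2 dx = 27.
Sum: 729 − 3402/5 − 1053/4 + 27 = -3753/20.
So RHS = -∫_0^3 v(x) φ(x) dx = 3753/20.
LHS = RHS, so the identity holds for this test φ.
Moreover u is smooth here and v(x) = u'(x) = -6*x**2 - 4*x + 1 pointwise, so the identity holds for every test function. Hence v is the weak derivative of u.


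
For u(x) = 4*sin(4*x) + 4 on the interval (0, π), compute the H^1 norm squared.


||u||_{H^1(0,π)}^2 = 152*π

u'(x) = 16*cos(4*x).
Expand u² and (u')² and integrate term by term on (0, π), using: for integers n ≥ 1, ∫_0^π sin²(nx) dx = ∫_0^π cos²(nx) dx = π/2; for n ≠ n', ∫_0^π sin(nx)sin(n'x) dx = ∫_0^π cos(nx)cos(n'x) dx = 0; and by product-to-sum, ∫_0^π sin(nx)cos(n'x) dx = ½∫_0^π [sin((n+n')x) + sin((n−n')x)] dx, which is 0 when n+n' is even and 2n/(n²−n'²) when n+n' is odd (it need not vanish on (0, π)). For the constant mode: ∫_0^π 1 dx = π, ∫_0^π cos(nx) dx = 0, ∫_0^π sin(nx) dx = (1−(−1)^n)/n.
  u² squared terms: (4)²·∫1 dx = 16·π = 16*π;  (4)²·∫sin(4x)² dx = 16·π/2 = 8*π.
  u² cross terms: 2·(4)·(4)·∫1·sin(4x) dx = 32·(0) = 0.
  So ∫_0^π u² dx = 16*π + 8*π + 0 = 24*π.
  (u')² squared terms: (16)²·∫cos(4x)² dx = 256·π/2 = 128*π.
  So ∫_0^π (u')² dx = 128*π.
||u||_{H^1}^2 = (24*π) + (128*π) = 152*π.


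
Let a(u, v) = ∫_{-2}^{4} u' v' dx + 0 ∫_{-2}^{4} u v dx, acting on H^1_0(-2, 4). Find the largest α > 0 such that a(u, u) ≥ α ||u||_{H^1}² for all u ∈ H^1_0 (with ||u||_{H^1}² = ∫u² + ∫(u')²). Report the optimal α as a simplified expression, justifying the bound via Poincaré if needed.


α = π^2/(π^2 + 36)

Coercivity of a(·,·) on H^1_0(-2, 4) means a(u, u) ≥ α ||u||_{H^1}² for every u ∈ H^1_0.
The interval has length L = 6, and Poincaré/coercivity depend only on L. Here a(u, u) = ∫(u')² + (0)·∫u².
Here c = 0, so a(u,u) = ∫(u')² alone. The condition a(u,u) ≥ α||u||_{H^1}² reads (1−α)∫(u')² ≥ (α−c)∫u². Any admissible α is ≤ 1 (rapidly oscillating u have ∫u²/∫(u')² → 0), and α = 1 would force 0 ≥ (1−c)∫u², impossible since c < 1; so 1−α > 0. By the sharp Poincaré inequality on H^1_0 of an interval of length L, ∫(u')² ≥ (π/L)²∫u² with equality for the first sine mode sin(π(x−x₀)/L) (x₀ the left endpoint), so the inequality holds for all u iff (1−α)(π/L)² ≥ α − c, i.e. α ≤ ((π/L)² + c)/((π/L)² + 1) = (1 + c(L/π)²)/(1 + (L/π)²). (Direct route, valid since c ≤ 0: Poincaré gives c∫u² ≥ c(L/π)²∫(u')², so a(u,u) ≥ (1 + c(L/π)²)∫(u')², while ||u||_{H^1}² ≤ (1 + (L/π)²)∫(u')²; dividing yields the same α.) With (π/L)² = π^2/36 and c = 0, the largest admissible constant is α = ((π/L)² + c)/((π/L)² + 1).
Simplifying, α = π^2/(π^2 + 36).


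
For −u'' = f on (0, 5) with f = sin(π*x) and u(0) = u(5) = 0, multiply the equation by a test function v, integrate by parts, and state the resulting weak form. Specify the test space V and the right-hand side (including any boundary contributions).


V = H^1_0(0, 5) (so v(0) = v(5) = 0); weak form: ∫_0^5 u'v' dx = ∫_0^5 (sin(π*x)) v dx for all v ∈ V.

Multiply both sides by a test function v and integrate from 0 to 5:
  ∫_0^5 −u''(x) v(x) dx = ∫_0^5 f(x) v(x) dx.
Integrate the LHS by parts once:
  ∫_0^5 −u'' v dx = −[u'(x) v(x)]_0^5 + ∫_0^5 u'(x) v'(x) dx.
Thus ∫_0^5 u'(x) v'(x) dx = ∫_0^5 f(x) v(x) dx + [u'(x) v(x)]_0^5.
Choose V so that boundary terms are either known or forced to vanish.
u is Dirichlet: u(0) = u(5) = 0. Let V = H^1_0(0, 5); then v(0) = v(5) = 0, and [u' v]_0^5 = 0.
Weak formulation: find u (satisfying any essential BC) such that ∫_0^5 u'(x) v'(x) dx = ∫_0^5 f v dx for all v ∈ V.
Substituting f(x) = sin(π*x), the right-hand side is ∫_0^5 (sin(π*x)) v dx.


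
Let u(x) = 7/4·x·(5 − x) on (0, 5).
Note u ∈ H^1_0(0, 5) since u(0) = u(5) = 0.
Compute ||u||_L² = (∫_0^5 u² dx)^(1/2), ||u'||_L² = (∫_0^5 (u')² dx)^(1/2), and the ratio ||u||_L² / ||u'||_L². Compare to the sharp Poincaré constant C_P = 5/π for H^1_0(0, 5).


||u||_L² / ||u'||_L² = sqrt(10)/2 < C_P = 5/π.

u(x) = 7/4·x·(5 − x), so u'(x) = 35/4 - 7*x/2.
u(x) = 7/4·x·(5 − x) vanishes at x = 0 and x = 5, so u ∈ H^1_0(0, 5). Differentiate via the product rule and integrate the resulting polynomials term by term.
  ∫_0^5 u² dx = ∫_0^5 (49*x^4/16 - 245*x^3/8 + 1225*x^2/16) dx. Term by term:
    ∫_0^5 49*x^4/16 dx = 30625/16;  ∫_0^5 -245*x^3/8 dx = -153125/32;  ∫_0^5 1225*x^2/16 dx = 153125/48.
  Sum: 30625/16 − 153125/32 + 153125/48 = 30625/96.
  ∫_0^5 (u')² dx = ∫_0^5 (49*x^2/4 - 245*x/4 + 1225/16) dx. Term by term:
    ∫_0^5 49*x^2/4 dx = 6125/12;  ∫_0^5 -245*x/4 dx = -6125/8;  ∫_0^5 1225/16 dx = 6125/16.
  Sum: 6125/12 − 6125/8 + 6125/16 = 6125/48.
∫_0^5 u² dx = 30625/96, so ||u||_L² = 175*sqrt(6)/24.
∫_0^5 (u')² dx = 6125/48, so ||u'||_L² = 35*sqrt(15)/12.
Ratio ||u||_L² / ||u'||_L² = sqrt(10)/2.
Sharp Poincaré constant on H^1_0(0, 5) is C_P = L/π = 5/π, achieved by sin(π/5·x).
A polynomial bump cannot attain the sharp Poincaré constant (only the first sine eigenfunction does), so the ratio is strictly less than C_P, consistent with ||u||_L² ≤ C_P ||u'||_L².


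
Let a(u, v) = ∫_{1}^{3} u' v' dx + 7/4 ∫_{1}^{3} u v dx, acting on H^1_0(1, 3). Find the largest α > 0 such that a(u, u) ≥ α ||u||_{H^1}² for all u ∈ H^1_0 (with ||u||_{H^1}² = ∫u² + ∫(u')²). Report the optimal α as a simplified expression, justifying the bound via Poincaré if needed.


α = 1

Coercivity of a(·,·) on H^1_0(1, 3) means a(u, u) ≥ α ||u||_{H^1}² for every u ∈ H^1_0.
The interval has length L = 2, and Poincaré/coercivity depend only on L. Here a(u, u) = ∫(u')² + (7/4)·∫u².
Here c = 7/4 ≥ 1, so a(u,u) = ∫(u')² + c∫u² ≥ ∫(u')² + ∫u² = ||u||_{H^1}², i.e. α = 1 works. No larger α is possible: a(u,u) ≥ α||u||_{H^1}² means (1−α)∫(u')² ≥ (α−c)∫u², and for the modes u_n = sin(nπ(x−x₀)/L) (x₀ the left endpoint) one has ∫u_n²/∫(u_n')² = (L/(nπ))² → 0, so a(u_n,u_n)/||u_n||_{H^1}² → 1. Hence the optimal constant is α = 1.
Therefore α = 1.


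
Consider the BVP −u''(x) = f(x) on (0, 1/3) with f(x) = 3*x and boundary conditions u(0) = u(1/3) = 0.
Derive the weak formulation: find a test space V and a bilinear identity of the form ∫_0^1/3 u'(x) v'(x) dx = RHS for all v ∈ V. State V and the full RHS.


V = H^1_0(0, 1/3) (so v(0) = v(1/3) = 0); weak form: ∫_0^1/3 u'v' dx = ∫_0^1/3 (3*x) v dx for all v ∈ V.

Multiply both sides by a test function v and integrate from 0 to 1/3:
  ∫_0^1/3 −u''(x) v(x) dx = ∫_0^1/3 f(x) v(x) dx.
Integrate the LHS by parts once:
  ∫_0^1/3 −u'' v dx = −[u'(x) v(x)]_0^1/3 + ∫_0^1/3 u'(x) v'(x) dx.
Thus ∫_0^1/3 u'(x) v'(x) dx = ∫_0^1/3 f(x) v(x) dx + [u'(x) v(x)]_0^1/3.
Choose V so that boundary terms are either known or forced to vanish.
u is Dirichlet: u(0) = u(1/3) = 0. Let V = H^1_0(0, 1/3); then v(0) = v(1/3) = 0, and [u' v]_0^1/3 = 0.
Weak formulation: find u (satisfying any essential BC) such that ∫_0^1/3 u'(x) v'(x) dx = ∫_0^1/3 f v dx for all v ∈ V.
Substituting f(x) = 3*x, the right-hand side is ∫_0^1/3 (3*x) v dx.


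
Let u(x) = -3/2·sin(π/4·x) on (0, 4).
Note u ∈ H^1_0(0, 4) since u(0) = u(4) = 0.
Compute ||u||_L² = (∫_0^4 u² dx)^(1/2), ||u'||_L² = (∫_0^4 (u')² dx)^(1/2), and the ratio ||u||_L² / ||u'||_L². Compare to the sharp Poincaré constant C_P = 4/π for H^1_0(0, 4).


||u||_L² / ||u'||_L² = 4/π = C_P.

u(x) = -3/2·sin(π/4·x), so u'(x) = -3*π*cos(π*x/4)/8.
Writing u(x) = A·sin(kπx/L) with A = -3/2 and k = 1, use ∫_0^L sin²(kπx/L) dx = L/2 and ∫_0^L cos²(kπx/L) dx = L/2.
u² = 9/4·sin²(π/4·x) and (u')² = 9*π^2/64·cos²(π/4·x), and each of sin², cos² integrates to L/2 = 2 over (0, 4).
∫_0^4 u² dx = 9/2, so ||u||_L² = 3*sqrt(2)/2.
∫_0^4 (u')² dx = 9*π^2/32, so ||u'||_L² = 3*sqrt(2)*π/8.
Ratio ||u||_L² / ||u'||_L² = 4/π.
Sharp Poincaré constant on H^1_0(0, 4) is C_P = L/π = 4/π, achieved by sin(π/4·x).
This is the k = 1 eigenfunction (up to amplitude), so the ratio equals the sharp Poincaré constant exactly.


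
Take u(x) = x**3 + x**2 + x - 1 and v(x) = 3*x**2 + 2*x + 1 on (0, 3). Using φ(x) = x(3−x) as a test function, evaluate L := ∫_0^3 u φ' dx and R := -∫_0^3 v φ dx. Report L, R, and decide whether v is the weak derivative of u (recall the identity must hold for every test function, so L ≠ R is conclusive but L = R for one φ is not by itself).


LHS = -1089/20, RHS = -1089/20. Yes, v = u' weakly.

u(x) = x**3 + x**2 + x - 1, classical derivative u'(x) = 3*x**2 + 2*x + 1.
φ(x) = x(3−x), so φ'(x) = 3 - 2*x.
Note φ(0) = φ(3) = 0, so the boundary term u·φ vanishes.
LHS = ∫_0^3 u(x) φ'(x) dx = ∫_0^3 (-2*x^4 + x^3 + x^2 + 5*x - 3) dx. Term by term:
  ∫_0^3 -2*x^4 dx = -486/5;  ∫_0^3 x^3 dx = 81/4;  ∫_0^3 x^2 dx = 9;
  ∫_0^3 5*x dx = 45/2;  ∫_0^3 -3 dx = -9.
Sum: -486/5 + 81/4 + 9 + 45/2 − 9 = -1089/20.
So LHS = -1089/20.
∫_0^3 v(x) φ(x) dx = ∫_0^3 (-3*x^4 + 7*x^3 + 5*x^2 + 3*x) dx. Term by term:
  ∫_0^3 -3*x^4 dx = -729/5;  ∫_0^3 7*x^3 dx = 567/4;  ∫_0^3 5*x^2 dx = 45;
  ∫_0^3 3*x dx = 27/2.
Sum: -729/5 + 567/4 + 45 + 27/2 = 1089/20.
So RHS = -∫_0^3 v(x) φ(x) dx = -1089/20.
LHS = RHS, so the identity holds for this test φ.
Moreover u is smooth here and v(x) = u'(x) = 3*x**2 + 2*x + 1 pointwise, so the identity holds for every test function. Hence v is the weak derivative of u.


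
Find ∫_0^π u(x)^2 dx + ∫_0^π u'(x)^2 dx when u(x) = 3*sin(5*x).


||u||_{H^1(0,π)}^2 = 117*π

u'(x) = 15*cos(5*x).
Expand u² and (u')² and integrate term by term on (0, π), using: for integers n ≥ 1, ∫_0^π sin²(nx) dx = ∫_0^π cos²(nx) dx = π/2; for n ≠ n', ∫_0^π sin(nx)sin(n'x) dx = ∫_0^π cos(nx)cos(n'x) dx = 0; and by product-to-sum, ∫_0^π sin(nx)cos(n'x) dx = ½∫_0^π [sin((n+n')x) + sin((n−n')x)] dx, which is 0 when n+n' is even and 2n/(n²−n'²) when n+n' is odd (it need not vanish on (0, π)).
  u² squared terms: (3)²·∫sin(5x)² dx = 9·π/2 = 9*π/2.
  So ∫_0^π u² dx = 9*π/2.
  (u')² squared terms: (15)²·∫cos(5x)² dx = 225·π/2 = 225*π/2.
  So ∫_0^π (u')² dx = 225*π/2.
||u||_{H^1}^2 = (9*π/2) + (225*π/2) = 117*π.


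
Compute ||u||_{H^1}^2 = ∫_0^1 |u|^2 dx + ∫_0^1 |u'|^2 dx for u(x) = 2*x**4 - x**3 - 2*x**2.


||u||_{H^1}^2 = 1189/630

The H^1 norm (squared) on an interval (0, L) is
  ||u||_{H^1}^2 = ∫_0^L u(x)^2 dx + ∫_0^L u'(x)^2 dx.
Compute u'(x) = 8*x**3 - 3*x**2 - 4*x.
Then u(x)^2 = 4*x**8 - 4*x**7 - 7*x**6 + 4*x**5 + 4*x**4 and u'(x)^2 = 64*x**6 - 48*x**5 - 55*x**4 + 24*x**3 + 16*x**2.
Integrate each monomial from 0 to 1 using ∫_0^1 c·x^n dx = c·1^(n+1)/(n+1):
  ∫_0^1 u(x)^2 dx = ∫_0^1 (4*x^8 - 4*x^7 - 7*x^6 + 4*x^5 + 4*x^4) dx. Term by term:
    ∫_0^1 4*x^8 dx = 4/9;  ∫_0^1 -4*x^7 dx = -1/2;  ∫_0^1 -7*x^6 dx = -1;
    ∫_0^1 4*x^5 dx = 2/3;  ∫_0^1 4*x^4 dx = 4/5.
  Sum: 4/9 − 1/2 − 1 + 2/3 + 4/5 = 37/90.
  ∫_0^1 u'(x)^2 dx = ∫_0^1 (64*x^6 - 48*x^5 - 55*x^4 + 24*x^3 + 16*x^2) dx. Term by term:
    ∫_0^1 64*x^6 dx = 64/7;  ∫_0^1 -48*x^5 dx = -8;  ∫_0^1 -55*x^4 dx = -11;
    ∫_0^1 24*x^3 dx = 6;  ∫_0^1 16*x^2 dx = 16/3.
  Sum: 64/7 − 8 − 11 + 6 + 16/3 = 31/21.
Adding: ||u||_{H^1}^2 = 37/90 + 31/21 = 1189/630.


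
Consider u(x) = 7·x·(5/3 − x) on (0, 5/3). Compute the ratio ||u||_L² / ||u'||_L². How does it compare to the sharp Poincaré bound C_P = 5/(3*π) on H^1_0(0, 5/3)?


||u||_L² / ||u'||_L² = sqrt(10)/6 < C_P = 5/(3*π).

u(x) = 7·x·(5/3 − x), so u'(x) = 35/3 - 14*x.
u(x) = 7·x·(5/3 − x) vanishes at x = 0 and x = 5/3, so u ∈ H^1_0(0, 5/3). Differentiate via the product rule and integrate the resulting polynomials term by term.
  ∫_0^5/3 u² dx = ∫_0^5/3 (49*x^4 - 490*x^3/3 + 1225*x^2/9) dx. Term by term:
    ∫_0^5/3 49*x^4 dx = 30625/243;  ∫_0^5/3 -490*x^3/3 dx = -153125/486;  ∫_0^5/3 1225*x^2/9 dx = 153125/729.
  Sum: 30625/243 − 153125/486 + 153125/729 = 30625/1458.
  ∫_0^5/3 (u')² dx = ∫_0^5/3 (196*x^2 - 980*x/3 + 1225/9) dx. Term by term:
    ∫_0^5/3 196*x^2 dx = 24500/81;  ∫_0^5/3 -980*x/3 dx = -12250/27;  ∫_0^5/3 1225/9 dx = 6125/27.
  Sum: 24500/81 − 12250/27 + 6125/27 = 6125/81.
∫_0^5/3 u² dx = 30625/1458, so ||u||_L² = 175*sqrt(2)/54.
∫_0^5/3 (u')² dx = 6125/81, so ||u'||_L² = 35*sqrt(5)/9.
Ratio ||u||_L² / ||u'||_L² = sqrt(10)/6.
Sharp Poincaré constant on H^1_0(0, 5/3) is C_P = L/π = 5/(3*π), achieved by sin(3*π/5·x).
A polynomial bump cannot attain the sharp Poincaré constant (only the first sine eigenfunction does), so the ratio is strictly less than C_P, consistent with ||u||_L² ≤ C_P ||u'||_L².


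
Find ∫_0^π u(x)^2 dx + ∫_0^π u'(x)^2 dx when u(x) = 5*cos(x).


||u||_{H^1(0,π)}^2 = 25*π

u'(x) = -5*sin(x).
Expand u² and (u')² and integrate term by term on (0, π), using: for integers n ≥ 1, ∫_0^π sin²(nx) dx = ∫_0^π cos²(nx) dx = π/2; for n ≠ n', ∫_0^π sin(nx)sin(n'x) dx = ∫_0^π cos(nx)cos(n'x) dx = 0; and by product-to-sum, ∫_0^π sin(nx)cos(n'x) dx = ½∫_0^π [sin((n+n')x) + sin((n−n')x)] dx, which is 0 when n+n' is even and 2n/(n²−n'²) when n+n' is odd (it need not vanish on (0, π)).
  u² squared terms: (5)²·∫cos(x)² dx = 25·π/2 = 25*π/2.
  So ∫_0^π u² dx = 25*π/2.
  (u')² squared terms: (-5)²·∫sin(x)² dx = 25·π/2 = 25*π/2.
  So ∫_0^π (u')² dx = 25*π/2.
||u||_{H^1}^2 = (25*π/2) + (25*π/2) = 25*π.


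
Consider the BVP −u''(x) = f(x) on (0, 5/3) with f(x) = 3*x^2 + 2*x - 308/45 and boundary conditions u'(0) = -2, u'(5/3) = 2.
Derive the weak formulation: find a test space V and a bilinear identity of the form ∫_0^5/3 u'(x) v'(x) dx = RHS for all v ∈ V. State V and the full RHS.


V = H^1(0, 5/3) (v unrestricted at boundary; u is determined up to an additive constant); weak form: ∫_0^5/3 u'v' dx = ∫_0^5/3 (3*x^2 + 2*x - 308/45) v dx + 2·v(5/3) + 2·v(0) for all v ∈ V.

Multiply both sides by a test function v and integrate from 0 to 5/3:
  ∫_0^5/3 −u''(x) v(x) dx = ∫_0^5/3 f(x) v(x) dx.
Integrate the LHS by parts once:
  ∫_0^5/3 −u'' v dx = −[u'(x) v(x)]_0^5/3 + ∫_0^5/3 u'(x) v'(x) dx.
Thus ∫_0^5/3 u'(x) v'(x) dx = ∫_0^5/3 f(x) v(x) dx + [u'(x) v(x)]_0^5/3.
Choose V so that boundary terms are either known or forced to vanish.
u has inhomogeneous Neumann u'(0) = -2, u'(5/3) = 2. [u' v]_0^5/3 = (2)·v(5/3) − (-2)·v(0) = 2·v(5/3) + 2·v(0). Take V = H^1(0, 5/3); boundary term becomes part of RHS.
Weak formulation: find u (satisfying any essential BC) such that ∫_0^5/3 u'(x) v'(x) dx = ∫_0^5/3 f v dx + 2·v(5/3) + 2·v(0) for all v ∈ V (Neumann data are natural BCs: they enter the RHS as boundary terms).
Substituting f(x) = 3*x^2 + 2*x - 308/45, the right-hand side is ∫_0^5/3 (3*x^2 + 2*x - 308/45) v dx + 2·v(5/3) + 2·v(0).
Compatibility check (pure Neumann): taking v ≡ 1 ∈ V gives 0 = ∫_0^5/3 f dx + (2) − (-2), i.e. ∫_0^5/3 f dx must equal u'(0) − u'(5/3) = -4. Indeed ∫_0^5/3 (3*x^2 + 2*x - 308/45) dx = -4, so the data are compatible. The solution is then unique only up to an additive constant (fix it e.g. by requiring ∫_0^5/3 u dx = 0).


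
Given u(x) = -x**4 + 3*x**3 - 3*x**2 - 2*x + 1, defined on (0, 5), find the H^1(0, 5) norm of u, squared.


||u||_{H^1}^2 = 28273925/252

The H^1 norm (squared) on an interval (0, L) is
  ||u||_{H^1}^2 = ∫_0^L u(x)^2 dx + ∫_0^L u'(x)^2 dx.
Compute u'(x) = -4*x**3 + 9*x**2 - 6*x - 2.
Then u(x)^2 = x**8 - 6*x**7 + 15*x**6 - 14*x**5 - 5*x**4 + 18*x**3 - 2*x**2 - 4*x + 1 and u'(x)^2 = 16*x**6 - 72*x**5 + 129*x**4 - 92*x**3 + 24*x + 4.
Integrate each monomial from 0 to 5 using ∫_0^5 c·x^n dx = c·5^(n+1)/(n+1):
  ∫_0^5 u(x)^2 dx = ∫_0^5 (x^8 - 6*x^7 + 15*x^6 - 14*x^5 - 5*x^4 + 18*x^3 - 2*x^2 - 4*x + 1) dx. Term by term:
    ∫_0^5 x^8 dx = 1953125/9;  ∫_0^5 -6*x^7 dx = -1171875/4;  ∫_0^5 15*x^6 dx = 1171875/7;
    ∫_0^5 -14*x^5 dx = -109375/3;  ∫_0^5 -5*x^4 dx = -3125;  ∫_0^5 18*x^3 dx = 5625/2;
    ∫_0^5 -2*x^2 dx = -250/3;  ∫_0^5 -4*x dx = -50;  ∫_0^5 1 dx = 5.
  Sum: 1953125/9 − 1171875/4 + 1171875/7 − 109375/3 − 3125 + 5625/2 − 250/3 − 50 + 5 = 13748285/252.
  ∫_0^5 u'(x)^2 dx = ∫_0^5 (16*x^6 - 72*x^5 + 129*x^4 - 92*x^3 + 24*x + 4) dx. Term by term:
    ∫_0^5 16*x^6 dx = 1250000/7;  ∫_0^5 -72*x^5 dx = -187500;  ∫_0^5 129*x^4 dx = 80625;
    ∫_0^5 -92*x^3 dx = -14375;  ∫_0^5 24*x dx = 300;  ∫_0^5 4 dx = 20.
  Sum: 1250000/7 − 187500 + 80625 − 14375 + 300 + 20 = 403490/7.
Adding: ||u||_{H^1}^2 = 13748285/252 + 403490/7 = 28273925/252.


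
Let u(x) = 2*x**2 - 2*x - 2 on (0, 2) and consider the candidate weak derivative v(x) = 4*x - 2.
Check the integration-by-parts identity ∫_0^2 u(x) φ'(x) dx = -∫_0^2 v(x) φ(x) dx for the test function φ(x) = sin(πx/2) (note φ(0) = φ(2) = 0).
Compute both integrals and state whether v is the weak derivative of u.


LHS = -8/π, RHS = -8/π. Yes, v = u' weakly.

u(x) = 2*x**2 - 2*x - 2, classical derivative u'(x) = 4*x - 2.
φ(x) = sin(πx/2), so φ'(x) = π*cos(π*x/2)/2.
Note φ(0) = φ(2) = 0, so the boundary term u·φ vanishes.
LHS = ∫_0^2 u(x) φ'(x) dx = ∫_0^2 (π*x^2*cos(π*x/2) - π*x*cos(π*x/2) - π*cos(π*x/2)) dx. Term by term:
  ∫_0^2 -π*cos(π*x/2) dx = 0;  ∫_0^2 π*x^2*cos(π*x/2) dx = -16/π;  ∫_0^2 -π*x*cos(π*x/2) dx = 8/π.
Sum: 0 − 16/π + 8/π = -8/π.
So LHS = -8/π.
∫_0^2 v(x) φ(x) dx = ∫_0^2 (4*x*sin(π*x/2) - 2*sin(π*x/2)) dx. Term by term:
  ∫_0^2 -2*sin(π*x/2) dx = -8/π;  ∫_0^2 4*x*sin(π*x/2) dx = 16/π.
Sum: -8/π + 16/π = 8/π.
So RHS = -∫_0^2 v(x) φ(x) dx = -8/π.
LHS = RHS, so the identity holds for this test φ.
Moreover u is smooth here and v(x) = u'(x) = 4*x - 2 pointwise, so the identity holds for every test function. Hence v is the weak derivative of u.


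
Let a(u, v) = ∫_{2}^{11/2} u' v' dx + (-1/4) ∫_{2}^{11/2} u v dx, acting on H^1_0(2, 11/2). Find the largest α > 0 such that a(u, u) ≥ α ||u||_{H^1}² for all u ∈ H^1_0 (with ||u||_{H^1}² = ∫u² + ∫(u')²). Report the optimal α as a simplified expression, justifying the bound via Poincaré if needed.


α = (-49 + 16*π^2)/(4*(4*π^2 + 49))

Coercivity of a(·,·) on H^1_0(2, 11/2) means a(u, u) ≥ α ||u||_{H^1}² for every u ∈ H^1_0.
The interval has length L = 7/2, and Poincaré/coercivity depend only on L. Here a(u, u) = ∫(u')² + (-1/4)·∫u².
Here c = -1/4 < 0 with |c| < (π/L)² = 4*π^2/49, so coercivity still holds. The condition a(u,u) ≥ α||u||_{H^1}² reads (1−α)∫(u')² ≥ (α−c)∫u². Any admissible α is ≤ 1 (rapidly oscillating u have ∫u²/∫(u')² → 0), and α = 1 would force 0 ≥ (1−c)∫u², impossible since c < 1; so 1−α > 0. By the sharp Poincaré inequality on H^1_0 of an interval of length L, ∫(u')² ≥ (π/L)²∫u² with equality for the first sine mode sin(π(x−x₀)/L) (x₀ the left endpoint), so the inequality holds for all u iff (1−α)(π/L)² ≥ α − c, i.e. α ≤ ((π/L)² + c)/((π/L)² + 1) = (1 + c(L/π)²)/(1 + (L/π)²). (Direct route, valid since c ≤ 0: Poincaré gives c∫u² ≥ c(L/π)²∫(u')², so a(u,u) ≥ (1 + c(L/π)²)∫(u')², while ||u||_{H^1}² ≤ (1 + (L/π)²)∫(u')²; dividing yields the same α.) With (π/L)² = 4*π^2/49 and c = -1/4, the largest admissible constant is α = ((π/L)² + c)/((π/L)² + 1).
Simplifying, α = (-49 + 16*π^2)/(4*(4*π^2 + 49)).


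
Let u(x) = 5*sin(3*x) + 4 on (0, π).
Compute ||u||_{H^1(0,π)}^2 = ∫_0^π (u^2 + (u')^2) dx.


||u||_{H^1(0,π)}^2 = 80/3 + 141*π

u'(x) = 15*cos(3*x).
Expand u² and (u')² and integrate term by term on (0, π), using: for integers n ≥ 1, ∫_0^π sin²(nx) dx = ∫_0^π cos²(nx) dx = π/2; for n ≠ n', ∫_0^π sin(nx)sin(n'x) dx = ∫_0^π cos(nx)cos(n'x) dx = 0; and by product-to-sum, ∫_0^π sin(nx)cos(n'x) dx = ½∫_0^π [sin((n+n')x) + sin((n−n')x)] dx, which is 0 when n+n' is even and 2n/(n²−n'²) when n+n' is odd (it need not vanish on (0, π)). For the constant mode: ∫_0^π 1 dx = π, ∫_0^π cos(nx) dx = 0, ∫_0^π sin(nx) dx = (1−(−1)^n)/n.
  u² squared terms: (4)²·∫1 dx = 16·π = 16*π;  (5)²·∫sin(3x)² dx = 25·π/2 = 25*π/2.
  u² cross terms: 2·(4)·(5)·∫1·sin(3x) dx = 40·(2/3) = 80/3.
  So ∫_0^π u² dx = 16*π + 25*π/2 + 80/3 = 80/3 + 57*π/2.
  (u')² squared terms: (15)²·∫cos(3x)² dx = 225·π/2 = 225*π/2.
  So ∫_0^π (u')² dx = 225*π/2.
||u||_{H^1}^2 = (80/3 + 57*π/2) + (225*π/2) = 80/3 + 141*π.


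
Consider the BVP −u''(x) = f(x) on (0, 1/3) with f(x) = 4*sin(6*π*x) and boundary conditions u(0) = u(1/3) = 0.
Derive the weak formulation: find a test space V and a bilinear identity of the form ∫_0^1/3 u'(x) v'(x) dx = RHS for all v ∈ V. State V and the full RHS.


V = H^1_0(0, 1/3) (so v(0) = v(1/3) = 0); weak form: ∫_0^1/3 u'v' dx = ∫_0^1/3 (4*sin(6*π*x)) v dx for all v ∈ V.

Multiply both sides by a test function v and integrate from 0 to 1/3:
  ∫_0^1/3 −u''(x) v(x) dx = ∫_0^1/3 f(x) v(x) dx.
Integrate the LHS by parts once:
  ∫_0^1/3 −u'' v dx = −[u'(x) v(x)]_0^1/3 + ∫_0^1/3 u'(x) v'(x) dx.
Thus ∫_0^1/3 u'(x) v'(x) dx = ∫_0^1/3 f(x) v(x) dx + [u'(x) v(x)]_0^1/3.
Choose V so that boundary terms are either known or forced to vanish.
u is Dirichlet: u(0) = u(1/3) = 0. Let V = H^1_0(0, 1/3); then v(0) = v(1/3) = 0, and [u' v]_0^1/3 = 0.
Weak formulation: find u (satisfying any essential BC) such that ∫_0^1/3 u'(x) v'(x) dx = ∫_0^1/3 f v dx for all v ∈ V.
Substituting f(x) = 4*sin(6*π*x), the right-hand side is ∫_0^1/3 (4*sin(6*π*x)) v dx.


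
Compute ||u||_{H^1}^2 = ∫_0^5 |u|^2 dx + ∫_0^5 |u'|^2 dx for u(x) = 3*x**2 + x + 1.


||u||_{H^1}^2 = 51235/6

The H^1 norm (squared) on an interval (0, L) is
  ||u||_{H^1}^2 = ∫_0^L u(x)^2 dx + ∫_0^L u'(x)^2 dx.
Compute u'(x) = 6*x + 1.
Then u(x)^2 = 9*x**4 + 6*x**3 + 7*x**2 + 2*x + 1 and u'(x)^2 = 36*x**2 + 12*x + 1.
Integrate each monomial from 0 to 5 using ∫_0^5 c·x^n dx = c·5^(n+1)/(n+1):
  ∫_0^5 u(x)^2 dx = ∫_0^5 (9*x^4 + 6*x^3 + 7*x^2 + 2*x + 1) dx. Term by term:
    ∫_0^5 9*x^4 dx = 5625;  ∫_0^5 6*x^3 dx = 1875/2;  ∫_0^5 7*x^2 dx = 875/3;
    ∫_0^5 2*x dx = 25;  ∫_0^5 1 dx = 5.
  Sum: 5625 + 1875/2 + 875/3 + 25 + 5 = 41305/6.
  ∫_0^5 u'(x)^2 dx = ∫_0^5 (36*x^2 + 12*x + 1) dx. Term by term:
    ∫_0^5 36*x^2 dx = 1500;  ∫_0^5 12*x dx = 150;  ∫_0^5 1 dx = 5.
  Sum: 1500 + 150 + 5 = 1655.
Adding: ||u||_{H^1}^2 = 41305/6 + 1655 = 51235/6.


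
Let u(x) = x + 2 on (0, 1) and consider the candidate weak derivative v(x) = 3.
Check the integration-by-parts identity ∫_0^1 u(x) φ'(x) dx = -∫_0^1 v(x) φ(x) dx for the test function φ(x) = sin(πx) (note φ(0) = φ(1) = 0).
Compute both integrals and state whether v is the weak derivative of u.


LHS = -2/π, RHS = -6/π. No, v is not the weak derivative of u.

u(x) = x + 2, classical derivative u'(x) = 1.
φ(x) = sin(πx), so φ'(x) = π*cos(π*x).
Note φ(0) = φ(1) = 0, so the boundary term u·φ vanishes.
LHS = ∫_0^1 u(x) φ'(x) dx = ∫_0^1 (π*x*cos(π*x) + 2*π*cos(π*x)) dx. Term by term:
  ∫_0^1 2*π*cos(π*x) dx = 0;  ∫_0^1 π*x*cos(π*x) dx = -2/π.
Sum: 0 − 2/π = -2/π.
So LHS = -2/π.
∫_0^1 v(x) φ(x) dx = ∫_0^1 (3*sin(π*x)) dx. Term by term:
  ∫_0^1 3*sin(π*x) dx = 6/π.
So RHS = -∫_0^1 v(x) φ(x) dx = -6/π.
LHS − RHS = 4/π ≠ 0, so the identity fails.
(For a valid weak derivative the identity must hold for EVERY test function, in particular this one. The failure shows v is NOT the weak derivative of u.)
Correct weak derivative would be u'(x) = 1.


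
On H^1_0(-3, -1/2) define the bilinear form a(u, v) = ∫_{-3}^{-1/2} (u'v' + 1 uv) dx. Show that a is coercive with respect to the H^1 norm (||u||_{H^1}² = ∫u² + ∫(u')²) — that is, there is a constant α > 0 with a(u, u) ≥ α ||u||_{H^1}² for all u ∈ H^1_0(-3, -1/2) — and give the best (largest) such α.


α = 1

Coercivity of a(·,·) on H^1_0(-3, -1/2) means a(u, u) ≥ α ||u||_{H^1}² for every u ∈ H^1_0.
The interval has length L = 5/2, and Poincaré/coercivity depend only on L. Here a(u, u) = ∫(u')² + (1)·∫u².
Here c = 1 ≥ 1, so a(u,u) = ∫(u')² + c∫u² ≥ ∫(u')² + ∫u² = ||u||_{H^1}², i.e. α = 1 works. No larger α is possible: a(u,u) ≥ α||u||_{H^1}² means (1−α)∫(u')² ≥ (α−c)∫u², and for the modes u_n = sin(nπ(x−x₀)/L) (x₀ the left endpoint) one has ∫u_n²/∫(u_n')² = (L/(nπ))² → 0, so a(u_n,u_n)/||u_n||_{H^1}² → 1. Hence the optimal constant is α = 1.
Therefore α = 1.


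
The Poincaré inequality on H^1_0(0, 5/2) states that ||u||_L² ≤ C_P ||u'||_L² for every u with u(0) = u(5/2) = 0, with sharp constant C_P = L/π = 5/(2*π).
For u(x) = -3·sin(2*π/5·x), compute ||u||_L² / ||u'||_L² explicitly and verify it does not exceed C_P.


||u||_L² / ||u'||_L² = 5/(2*π) = C_P.

u(x) = -3·sin(2*π/5·x), so u'(x) = -6*π*cos(2*π*x/5)/5.
Writing u(x) = A·sin(kπx/L) with A = -3 and k = 1, use ∫_0^L sin²(kπx/L) dx = L/2 and ∫_0^L cos²(kπx/L) dx = L/2.
u² = 9·sin²(2*π/5·x) and (u')² = 36*π^2/25·cos²(2*π/5·x), and each of sin², cos² integrates to L/2 = 5/4 over (0, 5/2).
∫_0^5/2 u² dx = 45/4, so ||u||_L² = 3*sqrt(5)/2.
∫_0^5/2 (u')² dx = 9*π^2/5, so ||u'||_L² = 3*sqrt(5)*π/5.
Ratio ||u||_L² / ||u'||_L² = 5/(2*π).
Sharp Poincaré constant on H^1_0(0, 5/2) is C_P = L/π = 5/(2*π), achieved by sin(2*π/5·x).
This is the k = 1 eigenfunction (up to amplitude), so the ratio equals the sharp Poincaré constant exactly.


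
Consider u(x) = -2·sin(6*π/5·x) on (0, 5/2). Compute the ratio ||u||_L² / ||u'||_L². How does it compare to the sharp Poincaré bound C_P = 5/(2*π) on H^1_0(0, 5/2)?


||u||_L² / ||u'||_L² = 5/(6*π) < C_P = 5/(2*π).

u(x) = -2·sin(6*π/5·x), so u'(x) = -12*π*cos(6*π*x/5)/5.
Writing u(x) = A·sin(kπx/L) with A = -2 and k = 3, use ∫_0^L sin²(kπx/L) dx = L/2 and ∫_0^L cos²(kπx/L) dx = L/2.
u² = 4·sin²(6*π/5·x) and (u')² = 144*π^2/25·cos²(6*π/5·x), and each of sin², cos² integrates to L/2 = 5/4 over (0, 5/2).
∫_0^5/2 u² dx = 5, so ||u||_L² = sqrt(5).
∫_0^5/2 (u')² dx = 36*π^2/5, so ||u'||_L² = 6*sqrt(5)*π/5.
Ratio ||u||_L² / ||u'||_L² = 5/(6*π).
Sharp Poincaré constant on H^1_0(0, 5/2) is C_P = L/π = 5/(2*π), achieved by sin(2*π/5·x).
This is the k = 3 harmonic; the ratio L/(kπ) is strictly less than C_P = L/π, consistent with the sharp inequality ||u||_L² ≤ C_P ||u'||_L².


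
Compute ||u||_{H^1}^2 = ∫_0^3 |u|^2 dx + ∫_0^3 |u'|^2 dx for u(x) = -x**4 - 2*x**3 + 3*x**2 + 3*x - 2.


||u||_{H^1}^2 = 58272/5

The H^1 norm (squared) on an interval (0, L) is
  ||u||_{H^1}^2 = ∫_0^L u(x)^2 dx + ∫_0^L u'(x)^2 dx.
Compute u'(x) = -4*x**3 - 6*x**2 + 6*x + 3.
Then u(x)^2 = x**8 + 4*x**7 - 2*x**6 - 18*x**5 + x**4 + 26*x**3 - 3*x**2 - 12*x + 4 and u'(x)^2 = 16*x**6 + 48*x**5 - 12*x**4 - 96*x**3 + 36*x + 9.
Integrate each monomial from 0 to 3 using ∫_0^3 c·x^n dx = c·3^(n+1)/(n+1):
  ∫_0^3 u(x)^2 dx = ∫_0^3 (x^8 + 4*x^7 - 2*x^6 - 18*x^5 + x^4 + 26*x^3 - 3*x^2 - 12*x + 4) dx. Term by term:
    ∫_0^3 x^8 dx = 2187;  ∫_0^3 4*x^7 dx = 6561/2;  ∫_0^3 -2*x^6 dx = -4374/7;
    ∫_0^3 -18*x^5 dx = -2187;  ∫_0^3 x^4 dx = 243/5;  ∫_0^3 26*x^3 dx = 1053/2;
    ∫_0^3 -3*x^2 dx = -27;  ∫_0^3 -12*x dx = -54;  ∫_0^3 4 dx = 12.
  Sum: 2187 + 6561/2 − 4374/7 − 2187 + 243/5 + 1053/2 − 27 − 54 + 12 = 110661/35.
  ∫_0^3 u'(x)^2 dx = ∫_0^3 (16*x^6 + 48*x^5 - 12*x^4 - 96*x^3 + 36*x + 9) dx. Term by term:
    ∫_0^3 16*x^6 dx = 34992/7;  ∫_0^3 48*x^5 dx = 5832;  ∫_0^3 -12*x^4 dx = -2916/5;
    ∫_0^3 -96*x^3 dx = -1944;  ∫_0^3 36*x dx = 162;  ∫_0^3 9 dx = 27.
  Sum: 34992/7 + 5832 − 2916/5 − 1944 + 162 + 27 = 297243/35.
Adding: ||u||_{H^1}^2 = 110661/35 + 297243/35 = 58272/5.


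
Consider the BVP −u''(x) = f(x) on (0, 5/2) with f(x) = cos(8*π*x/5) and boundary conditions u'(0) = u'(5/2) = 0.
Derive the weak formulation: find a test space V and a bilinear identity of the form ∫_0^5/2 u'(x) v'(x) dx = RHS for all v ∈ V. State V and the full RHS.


V = H^1(0, 5/2) (no boundary constraint on v; u is determined up to an additive constant); weak form: ∫_0^5/2 u'v' dx = ∫_0^5/2 (cos(8*π*x/5)) v dx for all v ∈ V.

Multiply both sides by a test function v and integrate from 0 to 5/2:
  ∫_0^5/2 −u''(x) v(x) dx = ∫_0^5/2 f(x) v(x) dx.
Integrate the LHS by parts once:
  ∫_0^5/2 −u'' v dx = −[u'(x) v(x)]_0^5/2 + ∫_0^5/2 u'(x) v'(x) dx.
Thus ∫_0^5/2 u'(x) v'(x) dx = ∫_0^5/2 f(x) v(x) dx + [u'(x) v(x)]_0^5/2.
Choose V so that boundary terms are either known or forced to vanish.
u has homogeneous Neumann: u'(0) = u'(5/2) = 0. So [u' v]_0^5/2 = 0·v(5/2) − 0·v(0) = 0 for any v; take V = H^1(0, 5/2).
Weak formulation: find u (satisfying any essential BC) such that ∫_0^5/2 u'(x) v'(x) dx = ∫_0^5/2 f v dx for all v ∈ V (homogeneous Neumann, so boundary terms vanish).
Substituting f(x) = cos(8*π*x/5), the right-hand side is ∫_0^5/2 (cos(8*π*x/5)) v dx.
Compatibility check (pure Neumann): taking v ≡ 1 ∈ V gives 0 = ∫_0^5/2 f dx + (0) − (0), i.e. ∫_0^5/2 f dx must equal u'(0) − u'(5/2) = 0. Indeed ∫_0^5/2 (cos(8*π*x/5)) dx = 0, so the data are compatible. The solution is then unique only up to an additive constant (fix it e.g. by requiring ∫_0^5/2 u dx = 0).


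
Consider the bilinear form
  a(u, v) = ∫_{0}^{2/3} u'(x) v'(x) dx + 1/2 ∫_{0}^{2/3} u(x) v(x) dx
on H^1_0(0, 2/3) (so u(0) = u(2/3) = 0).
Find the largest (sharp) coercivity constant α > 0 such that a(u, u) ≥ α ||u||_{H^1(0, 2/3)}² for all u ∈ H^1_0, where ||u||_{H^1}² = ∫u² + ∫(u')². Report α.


α = (2 + 9*π^2)/(4 + 9*π^2)

Coercivity of a(·,·) on H^1_0(0, 2/3) means a(u, u) ≥ α ||u||_{H^1}² for every u ∈ H^1_0.
The interval has length L = 2/3, and Poincaré/coercivity depend only on L. Here a(u, u) = ∫(u')² + (1/2)·∫u².
Here 0 < c = 1/2 < 1. The condition a(u,u) ≥ α||u||_{H^1}² reads (1−α)∫(u')² ≥ (α−c)∫u². Any admissible α is ≤ 1 (rapidly oscillating u have ∫u²/∫(u')² → 0), and α = 1 would force 0 ≥ (1−c)∫u², impossible since c < 1; so 1−α > 0. By the sharp Poincaré inequality on H^1_0 of an interval of length L, ∫(u')² ≥ (π/L)²∫u² with equality for the first sine mode sin(π(x−x₀)/L) (x₀ the left endpoint), so the inequality holds for all u iff (1−α)(π/L)² ≥ α − c, i.e. α ≤ ((π/L)² + c)/((π/L)² + 1) = (1 + c(L/π)²)/(1 + (L/π)²). With (π/L)² = 9*π^2/4 and c = 1/2, the largest admissible constant is α = ((π/L)² + c)/((π/L)² + 1).
Simplifying, α = (2 + 9*π^2)/(4 + 9*π^2).


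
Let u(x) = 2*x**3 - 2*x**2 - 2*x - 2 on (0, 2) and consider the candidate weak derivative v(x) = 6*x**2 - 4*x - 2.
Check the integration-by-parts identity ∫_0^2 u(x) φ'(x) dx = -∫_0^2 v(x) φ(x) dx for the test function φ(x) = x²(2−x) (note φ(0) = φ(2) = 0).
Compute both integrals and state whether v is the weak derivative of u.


LHS = -56/15, RHS = -56/15. Yes, v = u' weakly.

u(x) = 2*x**3 - 2*x**2 - 2*x - 2, classical derivative u'(x) = 6*x**2 - 4*x - 2.
φ(x) = x²(2−x), so φ'(x) = x*(4 - 3*x).
Note φ(0) = φ(2) = 0, so the boundary term u·φ vanishes.
LHS = ∫_0^2 u(x) φ'(x) dx = ∫_0^2 (-6*x^5 + 14*x^4 - 2*x^3 - 2*x^2 - 8*x) dx. Term by term:
  ∫_0^2 -6*x^5 dx = -64;  ∫_0^2 14*x^4 dx = 448/5;  ∫_0^2 -2*x^3 dx = -8;
  ∫_0^2 -2*x^2 dx = -16/3;  ∫_0^2 -8*x dx = -16.
Sum: -64 + 448/5 − 8 − 16/3 − 16 = -56/15.
So LHS = -56/15.
∫_0^2 v(x) φ(x) dx = ∫_0^2 (-6*x^5 + 16*x^4 - 6*x^3 - 4*x^2) dx. Term by term:
  ∫_0^2 -6*x^5 dx = -64;  ∫_0^2 16*x^4 dx = 512/5;  ∫_0^2 -6*x^3 dx = -24;
  ∫_0^2 -4*x^2 dx = -32/3.
Sum: -64 + 512/5 − 24 − 32/3 = 56/15.
So RHS = -∫_0^2 v(x) φ(x) dx = -56/15.
LHS = RHS, so the identity holds for this test φ.
Moreover u is smooth here and v(x) = u'(x) = 6*x**2 - 4*x - 2 pointwise, so the identity holds for every test function. Hence v is the weak derivative of u.
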